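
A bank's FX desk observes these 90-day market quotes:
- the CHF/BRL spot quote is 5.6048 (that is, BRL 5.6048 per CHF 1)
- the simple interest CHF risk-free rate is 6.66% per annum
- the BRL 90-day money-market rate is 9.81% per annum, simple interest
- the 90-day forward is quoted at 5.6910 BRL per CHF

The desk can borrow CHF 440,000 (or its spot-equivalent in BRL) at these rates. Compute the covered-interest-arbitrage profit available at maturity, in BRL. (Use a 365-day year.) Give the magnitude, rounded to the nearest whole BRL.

BRL 19,396

T = 90/365 years.
Keep in CHF, deliver into the forward: 440,000·1.016421918·5.6910 = BRL 2,545,161.14.
Swap to BRL now, deposit: 440,000·5.6048·1.024189041 = BRL 2,525,764.88.
The quoted forward overvalues CHF, so borrow BRL, buy CHF at spot, deposit the CHF at 6.66%, and sell the proceeds forward at 5.6910.
Arbitrage profit = |2,545,161.14 − 2,525,764.88| = BRL 19,396.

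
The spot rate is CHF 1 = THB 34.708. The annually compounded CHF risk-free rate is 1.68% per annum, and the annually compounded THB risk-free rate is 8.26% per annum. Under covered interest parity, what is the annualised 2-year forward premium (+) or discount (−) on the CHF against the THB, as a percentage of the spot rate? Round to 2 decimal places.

+6.68%

T = 2 years.
No-arbitrage forward: 34.708 × 1.1720228 / 1.0338822 = 39.345457 THB/CHF.
Annualised premium = (F − S)/S × (1/T) = (39.345457 − 34.708)/34.708 ÷ 2 = 6.68%.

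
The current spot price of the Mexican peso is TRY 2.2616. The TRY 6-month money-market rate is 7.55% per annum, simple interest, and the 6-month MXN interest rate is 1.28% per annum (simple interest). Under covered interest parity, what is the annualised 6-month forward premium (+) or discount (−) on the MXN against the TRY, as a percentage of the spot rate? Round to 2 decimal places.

T = 6/12 years.
No-arbitrage forward: 2.2616 × 1.037750 / 1.006400 = 2.3320503 TRY/MXN.
(F − S)/S ÷ T = (2.3320503 − 2.2616)/2.2616/(6/12) = 0.062301 → 6.23%.

+6.23%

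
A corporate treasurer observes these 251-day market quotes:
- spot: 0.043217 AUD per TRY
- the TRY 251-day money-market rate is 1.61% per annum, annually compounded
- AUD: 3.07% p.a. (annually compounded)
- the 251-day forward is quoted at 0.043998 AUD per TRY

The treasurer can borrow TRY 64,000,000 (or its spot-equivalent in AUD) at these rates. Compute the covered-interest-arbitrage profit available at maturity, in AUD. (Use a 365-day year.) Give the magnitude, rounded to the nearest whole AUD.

T = 251/365 years.
Route A — deposit TRY, sell forward: 64,000,000 × 1.011043865 × 0.043998 = AUD 2,846,970.11.
Route B — convert at spot, deposit AUD: 64,000,000 × 0.043217 × 1.021011629 = AUD 2,824,003.81.
The quoted forward overvalues TRY, so borrow AUD, buy TRY at spot, deposit the TRY at 1.61%, and sell the proceeds forward at 0.043998.
Profit = 2,846,970.11 − 2,824,003.81 = AUD 22,966.

AUD 22,966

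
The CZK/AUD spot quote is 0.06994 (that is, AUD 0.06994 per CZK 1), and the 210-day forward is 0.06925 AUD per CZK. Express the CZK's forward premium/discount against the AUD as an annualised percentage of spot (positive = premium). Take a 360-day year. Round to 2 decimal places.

T = 210/360 years.
CZK trades forward at -0.98656% vs spot over the period.
×(1/T) gives -1.69% p.a.

-1.69%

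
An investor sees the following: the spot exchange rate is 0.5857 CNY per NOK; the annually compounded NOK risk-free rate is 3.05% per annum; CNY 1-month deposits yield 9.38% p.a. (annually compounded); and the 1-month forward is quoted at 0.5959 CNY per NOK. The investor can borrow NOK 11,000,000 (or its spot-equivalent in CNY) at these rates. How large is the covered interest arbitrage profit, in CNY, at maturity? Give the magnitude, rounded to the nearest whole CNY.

CNY 80,315

T = 1/12 years.
Keep in NOK, deliver into the forward: 11,000,000·1.002506814·0.5959 = CNY 6,571,331.92.
Swap to CNY now, deposit: 11,000,000·0.5857·1.007499471 = CNY 6,491,016.84.
The quoted forward overvalues NOK, so borrow CNY, buy NOK at spot, deposit the NOK at 3.05%, and sell the proceeds forward at 0.5959.
The gap between the two covered legs is CNY 80,315.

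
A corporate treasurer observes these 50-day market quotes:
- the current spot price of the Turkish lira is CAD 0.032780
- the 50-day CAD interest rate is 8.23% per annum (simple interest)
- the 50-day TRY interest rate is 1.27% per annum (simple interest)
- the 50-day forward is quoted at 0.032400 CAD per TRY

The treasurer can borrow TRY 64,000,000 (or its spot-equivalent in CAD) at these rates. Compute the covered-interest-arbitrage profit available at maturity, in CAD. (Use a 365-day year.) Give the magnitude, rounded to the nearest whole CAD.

T = 50/365 years.
Keep in TRY, deliver into the forward: 64,000,000·1.001739726·0.032400 = CAD 2,077,207.50.
Swap to CAD now, deposit: 64,000,000·0.032780·1.011273973 = CAD 2,121,571.89.
The quoted forward undervalues TRY, so borrow TRY, convert to CAD at spot, deposit the CAD at 8.23%, and buy TRY forward at 0.032400 to cover the loan.
Arbitrage profit = |2,077,207.50 − 2,121,571.89| = CAD 44,364.

CAD 44,364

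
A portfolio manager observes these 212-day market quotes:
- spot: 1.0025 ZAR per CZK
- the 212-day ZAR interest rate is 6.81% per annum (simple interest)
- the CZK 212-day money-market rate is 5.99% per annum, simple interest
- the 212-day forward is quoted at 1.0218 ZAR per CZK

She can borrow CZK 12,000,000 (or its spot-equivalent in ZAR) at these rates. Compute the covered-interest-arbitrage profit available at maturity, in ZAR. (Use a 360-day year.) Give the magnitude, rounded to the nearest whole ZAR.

T = 212/360 years.
Invest the CZK and cover forward: 12,000,000 × 1.0352744444 × 1.0218 = ZAR 12,694,121.13.
Convert at spot and invest in ZAR: 12,000,000 × 1.0025 × 1.0401033333 = ZAR 12,512,443.10.
The quoted forward overvalues CZK, so borrow ZAR, buy CZK at spot, deposit the CZK at 5.99%, and sell the proceeds forward at 1.0218.
The gap between the two covered legs is ZAR 181,678.

ZAR 181,678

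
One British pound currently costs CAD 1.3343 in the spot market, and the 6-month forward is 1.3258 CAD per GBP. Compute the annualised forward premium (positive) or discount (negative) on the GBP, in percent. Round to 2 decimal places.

-1.27%

T = 6/12 years.
Period premium: (1.3258 − 1.3343)/1.3343 = -0.0063704.
Annualise by dividing by T: -0.0063704 / (6/12) = -0.012741 → -1.27%.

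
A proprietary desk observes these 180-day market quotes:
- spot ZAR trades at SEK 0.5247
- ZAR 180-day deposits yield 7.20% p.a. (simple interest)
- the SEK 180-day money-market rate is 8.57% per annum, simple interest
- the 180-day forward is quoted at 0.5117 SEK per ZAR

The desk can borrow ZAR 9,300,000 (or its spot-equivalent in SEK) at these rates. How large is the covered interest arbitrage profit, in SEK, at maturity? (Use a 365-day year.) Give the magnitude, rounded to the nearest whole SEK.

T = 180/365 years.
Route A — deposit ZAR, sell forward: 9,300,000 × 1.035506849 × 0.5117 = SEK 4,927,780.35.
Route B — convert at spot, deposit SEK: 9,300,000 × 0.5247 × 1.042263014 = SEK 5,085,941.25.
The quoted forward undervalues ZAR, so borrow ZAR, convert to SEK at spot, deposit the SEK at 8.57%, and buy ZAR forward at 0.5117 to cover the loan.
Arbitrage profit = |4,927,780.35 − 5,085,941.25| = SEK 158,161.

SEK 158,161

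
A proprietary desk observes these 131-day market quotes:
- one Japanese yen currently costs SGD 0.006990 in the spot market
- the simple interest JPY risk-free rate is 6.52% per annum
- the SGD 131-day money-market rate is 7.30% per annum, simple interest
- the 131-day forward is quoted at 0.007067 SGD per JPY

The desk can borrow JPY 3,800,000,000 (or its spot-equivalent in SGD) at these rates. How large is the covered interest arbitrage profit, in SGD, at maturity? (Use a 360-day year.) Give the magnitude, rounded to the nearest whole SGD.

SGD 224,150

T = 131/360 years.
Route A — deposit JPY, sell forward: 3,800,000,000 × 1.0237255556 × 0.007067 = SGD 27,491,740.31.
Route B — convert at spot, deposit SGD: 3,800,000,000 × 0.006990 × 1.0265638889 = SGD 27,267,590.02.
The quoted forward overvalues JPY, so borrow SGD, buy JPY at spot, deposit the JPY at 6.52%, and sell the proceeds forward at 0.007067.
Arbitrage profit = |27,491,740.31 − 27,267,590.02| = SGD 224,150.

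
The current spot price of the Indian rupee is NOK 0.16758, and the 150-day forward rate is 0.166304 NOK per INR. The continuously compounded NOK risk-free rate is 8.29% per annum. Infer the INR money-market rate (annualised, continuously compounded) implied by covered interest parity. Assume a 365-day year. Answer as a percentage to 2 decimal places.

10.15%

T = 150/365 years.
By CIP, F/S equals the NOK-to-INR growth ratio: 0.166304/0.16758 = 0.9923857.
The NOK side grows by e^(0.0829×150/365) = 1.0346555.
That pins the INR growth at 1.0425941.
Take logs: ln 1.0425941 / (150/365) = 0.101499, so 10.15%.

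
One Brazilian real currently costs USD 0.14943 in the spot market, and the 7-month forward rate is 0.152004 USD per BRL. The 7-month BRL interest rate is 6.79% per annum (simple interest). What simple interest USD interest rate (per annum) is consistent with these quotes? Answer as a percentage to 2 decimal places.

9.86%

T = 7/12 years.
By CIP, F/S equals the USD-to-BRL growth ratio: 0.152004/0.14943 = 1.0172255.
The BRL side grows by 1 + 0.0679×7/12 = 1.0396083.
Hence g_USD = 1.0575161.
(1.0575161 − 1)/T = 0.098599, i.e. 9.86%.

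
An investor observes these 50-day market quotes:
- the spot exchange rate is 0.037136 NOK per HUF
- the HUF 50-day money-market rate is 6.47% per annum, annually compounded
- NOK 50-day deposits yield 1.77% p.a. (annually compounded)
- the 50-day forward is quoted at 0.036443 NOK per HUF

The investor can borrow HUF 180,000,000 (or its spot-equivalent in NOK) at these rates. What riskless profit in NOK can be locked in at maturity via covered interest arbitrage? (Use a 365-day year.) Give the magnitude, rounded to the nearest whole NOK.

T = 50/365 years.
Keep in HUF, deliver into the forward: 180,000,000·1.008625075·0.036443 = NOK 6,616,318.25.
Swap to NOK now, deposit: 180,000,000·0.037136·1.00240634 = NOK 6,700,565.13.
The quoted forward undervalues HUF, so borrow HUF, convert to NOK at spot, deposit the NOK at 1.77%, and buy HUF forward at 0.036443 to cover the loan.
The gap between the two covered legs is NOK 84,247.

NOK 84,247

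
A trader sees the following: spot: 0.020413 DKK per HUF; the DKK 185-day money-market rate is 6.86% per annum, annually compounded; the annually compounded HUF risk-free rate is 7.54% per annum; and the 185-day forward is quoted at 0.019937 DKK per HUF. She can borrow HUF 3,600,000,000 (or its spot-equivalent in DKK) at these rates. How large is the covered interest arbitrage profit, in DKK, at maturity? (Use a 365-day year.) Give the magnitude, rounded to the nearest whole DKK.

DKK 1,533,173

T = 185/365 years.
Route A — deposit HUF, sell forward: 3,600,000,000 × 1.0375314001 × 0.019937 = DKK 74,466,948.69.
Route B — convert at spot, deposit DKK: 3,600,000,000 × 0.020413 × 1.0342009898 = DKK 76,000,121.30.
The quoted forward undervalues HUF, so borrow HUF, convert to DKK at spot, deposit the DKK at 6.86%, and buy HUF forward at 0.019937 to cover the loan.
Arbitrage profit = |74,466,948.69 − 76,000,121.30| = DKK 1,533,173.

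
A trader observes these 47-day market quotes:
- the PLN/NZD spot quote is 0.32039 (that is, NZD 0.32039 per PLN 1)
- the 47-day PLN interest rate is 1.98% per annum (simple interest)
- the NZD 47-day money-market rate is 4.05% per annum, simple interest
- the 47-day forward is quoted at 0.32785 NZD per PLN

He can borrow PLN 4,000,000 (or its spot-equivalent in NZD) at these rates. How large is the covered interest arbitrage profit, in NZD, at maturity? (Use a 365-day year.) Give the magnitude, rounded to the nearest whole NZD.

NZD 26,500

T = 47/365 years.
Keep in PLN, deliver into the forward: 4,000,000·1.002549589·0.32785 = NZD 1,314,743.53.
Swap to NZD now, deposit: 4,000,000·0.32039·1.005215068 = NZD 1,288,243.42.
The quoted forward overvalues PLN, so borrow NZD, buy PLN at spot, deposit the PLN at 1.98%, and sell the proceeds forward at 0.32785.
Profit = 1,314,743.53 − 1,288,243.42 = NZD 26,500.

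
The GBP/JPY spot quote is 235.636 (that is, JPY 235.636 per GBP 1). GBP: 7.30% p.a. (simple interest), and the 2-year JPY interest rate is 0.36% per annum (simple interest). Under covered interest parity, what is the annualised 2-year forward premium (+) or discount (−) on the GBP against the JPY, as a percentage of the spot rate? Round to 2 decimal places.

T = 2 years.
F = S · g_JPY/g_GBP = 235.636 × 1.007200/1.146000 = 207.096491.
Annualised premium = (F − S)/S × (1/T) = (207.096491 − 235.636)/235.636 ÷ 2 = -6.06%.

-6.06%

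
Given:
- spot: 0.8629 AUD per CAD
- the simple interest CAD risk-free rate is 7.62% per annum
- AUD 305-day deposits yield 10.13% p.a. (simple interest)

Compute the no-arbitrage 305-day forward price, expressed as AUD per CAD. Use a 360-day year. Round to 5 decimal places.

0.88014

T = 305/360 years.
Growth of 1 AUD over T: 1 + 0.1013×305/360 = 1.0858236.
CAD growth factor: 1 + 0.0762×305/360 = 1.0645583.
So F = 0.8629 × 1.0858236 / 1.0645583 = 0.8801370 (AUD/CAD).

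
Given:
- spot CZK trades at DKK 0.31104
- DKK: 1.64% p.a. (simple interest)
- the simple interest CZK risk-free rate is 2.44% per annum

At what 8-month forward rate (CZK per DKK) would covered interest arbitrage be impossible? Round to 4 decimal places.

T = 8/12 years.
Growth of 1 DKK over T: 1 + 0.0164×8/12 = 1.0109333.
Growth of 1 CZK over T: 1 + 0.0244×8/12 = 1.0162667.
Forward (DKK per CZK) = 0.31104 × 1.0109333 / 1.0162667 = 0.3094077.
Invert for CZK per DKK: 1 / 0.3094077 = 3.2320.

3.2320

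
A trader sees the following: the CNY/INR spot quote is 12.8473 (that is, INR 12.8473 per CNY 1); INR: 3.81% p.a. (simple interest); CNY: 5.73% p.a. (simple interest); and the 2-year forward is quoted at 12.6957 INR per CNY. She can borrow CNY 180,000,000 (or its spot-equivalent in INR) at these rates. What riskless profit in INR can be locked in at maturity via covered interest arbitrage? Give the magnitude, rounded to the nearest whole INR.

INR 58,385,333

T = 2 years.
Keep in CNY, deliver into the forward: 180,000,000·1.114600·12.6957 = INR 2,547,112,899.60.
Swap to INR now, deposit: 180,000,000·12.8473·1.076200 = INR 2,488,727,566.80.
The quoted forward overvalues CNY, so borrow INR, buy CNY at spot, deposit the CNY at 5.73%, and sell the proceeds forward at 12.6957.
Profit = 2,547,112,899.60 − 2,488,727,566.80 = INR 58,385,333.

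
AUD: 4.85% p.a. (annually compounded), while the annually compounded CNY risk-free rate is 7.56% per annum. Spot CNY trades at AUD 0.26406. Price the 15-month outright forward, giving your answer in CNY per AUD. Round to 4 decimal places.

3.9098

T = 15/12 years.
Growth of 1 AUD over T: (1 + 0.0485)^(15/12) = 1.0609882.
Growth of 1 CNY over T: (1 + 0.0756)^(15/12) = 1.0953767.
So F = 0.26406 × 1.0609882 / 1.0953767 = 0.2557700 (AUD/CNY).
Invert for CNY per AUD: 1 / 0.2557700 = 3.9098.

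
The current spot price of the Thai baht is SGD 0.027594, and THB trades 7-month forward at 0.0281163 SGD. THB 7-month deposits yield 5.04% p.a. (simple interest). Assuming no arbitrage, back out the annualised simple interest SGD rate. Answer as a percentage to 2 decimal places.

T = 7/12 years.
F/S = 0.0281163/0.027594 = 1.0189280 = (growth of SGD) / (growth of THB).
The THB side grows by 1 + 0.0504×7/12 = 1.029400.
That pins the SGD growth at 1.0488845.
(1.0488845 − 1)/T = 0.083802, i.e. 8.38%.

8.38%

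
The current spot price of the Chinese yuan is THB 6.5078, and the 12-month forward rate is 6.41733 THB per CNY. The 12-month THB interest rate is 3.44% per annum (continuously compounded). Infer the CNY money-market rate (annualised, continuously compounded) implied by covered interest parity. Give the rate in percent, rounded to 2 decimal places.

T = 1 year.
F/S = 6.41733/6.5078 = 0.9860982 = (growth of THB) / (growth of CNY).
THB growth factor: e^(0.0344×1) = 1.0349985.
So the CNY growth factor = 1.0495897.
Take logs: ln 1.0495897 / 1 = 0.048399, so 4.84%.

4.84%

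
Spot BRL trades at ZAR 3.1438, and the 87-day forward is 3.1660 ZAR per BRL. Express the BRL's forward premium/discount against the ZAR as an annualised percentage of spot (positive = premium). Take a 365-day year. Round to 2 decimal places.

T = 87/365 years.
(F − S)/S = (3.1660 − 3.1438)/3.1438 = 0.0070615.
×(1/T) gives 2.96% p.a.

+2.96%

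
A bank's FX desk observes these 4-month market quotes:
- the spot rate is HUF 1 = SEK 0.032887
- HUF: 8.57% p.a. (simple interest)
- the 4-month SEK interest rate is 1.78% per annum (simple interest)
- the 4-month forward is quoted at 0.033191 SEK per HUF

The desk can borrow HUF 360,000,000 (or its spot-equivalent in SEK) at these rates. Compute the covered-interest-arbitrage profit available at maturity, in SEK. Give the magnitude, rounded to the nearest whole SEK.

T = 4/12 years.
Route A — deposit HUF, sell forward: 360,000,000 × 1.0285666667 × 0.033191 = SEK 12,290,096.24.
Route B — convert at spot, deposit SEK: 360,000,000 × 0.032887 × 1.0059333333 = SEK 11,909,566.63.
The quoted forward overvalues HUF, so borrow SEK, buy HUF at spot, deposit the HUF at 8.57%, and sell the proceeds forward at 0.033191.
Arbitrage profit = |12,290,096.24 − 11,909,566.63| = SEK 380,530.

SEK 380,530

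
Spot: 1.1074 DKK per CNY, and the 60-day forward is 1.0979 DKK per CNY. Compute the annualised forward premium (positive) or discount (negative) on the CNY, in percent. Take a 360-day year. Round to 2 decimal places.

T = 60/360 years.
CNY trades forward at -0.85787% vs spot over the period.
Annualise by dividing by T: -0.0085787 / (60/360) = -0.051472 → -5.15%.

-5.15%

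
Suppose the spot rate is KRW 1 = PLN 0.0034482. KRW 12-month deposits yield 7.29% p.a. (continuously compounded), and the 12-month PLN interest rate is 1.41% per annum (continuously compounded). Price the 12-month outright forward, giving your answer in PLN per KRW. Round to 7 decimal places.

0.0032513

T = 1 year.
Growth of 1 PLN over T: e^(0.0141×1) = 1.0141999.
KRW accumulates by e^(0.0729×1) = 1.075623.
CIP: F = S · (grow PLN)/(grow KRW) = 0.0034482 × 1.0141999/1.075623 = 0.003251292 PLN per KRW.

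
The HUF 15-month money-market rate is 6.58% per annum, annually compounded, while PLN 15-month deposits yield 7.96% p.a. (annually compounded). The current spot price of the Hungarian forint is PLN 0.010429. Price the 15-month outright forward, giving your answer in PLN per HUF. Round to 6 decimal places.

T = 15/12 years.
PLN growth factor: (1 + 0.0796)^(15/12) = 1.100471.
HUF growth factor: (1 + 0.0658)^(15/12) = 1.0829157.
CIP: F = S · (grow PLN)/(grow HUF) = 0.010429 × 1.100471/1.0829157 = 0.01059807 PLN per HUF.

0.010598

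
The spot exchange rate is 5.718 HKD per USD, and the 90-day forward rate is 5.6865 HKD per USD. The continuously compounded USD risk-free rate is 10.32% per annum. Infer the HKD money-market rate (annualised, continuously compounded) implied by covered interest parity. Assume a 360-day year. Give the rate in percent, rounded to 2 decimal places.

T = 90/360 years.
By CIP, F/S equals the HKD-to-USD growth ratio: 5.6865/5.718 = 0.9944911.
The USD side grows by e^(0.1032×90/360) = 1.0261357.
So the HKD growth factor = 1.0204828.
Take logs: ln 1.0204828 / (90/360) = 0.081103, so 8.11%.

8.11%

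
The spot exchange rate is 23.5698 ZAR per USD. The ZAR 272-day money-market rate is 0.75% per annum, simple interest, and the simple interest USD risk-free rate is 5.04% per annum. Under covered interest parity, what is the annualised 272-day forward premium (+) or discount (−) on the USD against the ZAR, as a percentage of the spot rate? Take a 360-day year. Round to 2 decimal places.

T = 272/360 years.
No-arbitrage forward: 23.5698 × 1.0056667 / 1.038080 = 22.8338500 ZAR/USD.
Annualised premium = (F − S)/S × (1/T) = (22.8338500 − 23.5698)/23.5698 ÷ (272/360) = -4.13%.

-4.13%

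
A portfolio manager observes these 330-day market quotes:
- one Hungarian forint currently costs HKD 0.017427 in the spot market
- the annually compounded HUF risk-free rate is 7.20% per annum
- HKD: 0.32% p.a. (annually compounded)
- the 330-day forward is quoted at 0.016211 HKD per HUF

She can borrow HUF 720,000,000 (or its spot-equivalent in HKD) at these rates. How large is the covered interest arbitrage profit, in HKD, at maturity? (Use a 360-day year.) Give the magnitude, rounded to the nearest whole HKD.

T = 330/360 years.
Keep in HUF, deliver into the forward: 720,000,000·1.0658069631·0.016211 = HKD 12,440,013.61.
Swap to HKD now, deposit: 720,000,000·0.017427·1.0029329427 = HKD 12,584,240.92.
The quoted forward undervalues HUF, so borrow HUF, convert to HKD at spot, deposit the HKD at 0.32%, and buy HUF forward at 0.016211 to cover the loan.
Arbitrage profit = |12,440,013.61 − 12,584,240.92| = HKD 144,227.

HKD 144,227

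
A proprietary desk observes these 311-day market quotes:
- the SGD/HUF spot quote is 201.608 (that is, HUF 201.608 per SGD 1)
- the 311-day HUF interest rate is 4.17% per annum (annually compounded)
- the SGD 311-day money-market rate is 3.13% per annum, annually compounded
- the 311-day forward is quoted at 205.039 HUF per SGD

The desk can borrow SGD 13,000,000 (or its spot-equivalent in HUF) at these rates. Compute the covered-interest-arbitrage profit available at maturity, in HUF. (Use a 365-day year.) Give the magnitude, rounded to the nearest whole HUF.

T = 311/365 years.
Keep in SGD, deliver into the forward: 13,000,000·1.026608293837·205.039 = HUF 2,736,431,593.48.
Swap to HUF now, deposit: 13,000,000·201.608·1.035422795601 = HUF 2,713,743,746.68.
The quoted forward overvalues SGD, so borrow HUF, buy SGD at spot, deposit the SGD at 3.13%, and sell the proceeds forward at 205.039.
The gap between the two covered legs is HUF 22,687,847.

HUF 22,687,847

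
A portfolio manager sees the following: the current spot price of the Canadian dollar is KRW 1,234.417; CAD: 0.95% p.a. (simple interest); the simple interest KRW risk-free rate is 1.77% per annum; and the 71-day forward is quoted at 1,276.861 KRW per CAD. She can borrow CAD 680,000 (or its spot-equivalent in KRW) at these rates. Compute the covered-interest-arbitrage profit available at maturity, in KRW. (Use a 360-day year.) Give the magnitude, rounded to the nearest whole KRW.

KRW 27,558,494

T = 71/360 years.
Invest the CAD and cover forward: 680,000 × 1.00187361111 × 1276.861 = KRW 869,892,271.85.
Convert at spot and invest in KRW: 680,000 × 1234.417 × 1.00349083333 = KRW 842,333,777.92.
The quoted forward overvalues CAD, so borrow KRW, buy CAD at spot, deposit the CAD at 0.95%, and sell the proceeds forward at 1,276.861.
Profit = 869,892,271.85 − 842,333,777.92 = KRW 27,558,494.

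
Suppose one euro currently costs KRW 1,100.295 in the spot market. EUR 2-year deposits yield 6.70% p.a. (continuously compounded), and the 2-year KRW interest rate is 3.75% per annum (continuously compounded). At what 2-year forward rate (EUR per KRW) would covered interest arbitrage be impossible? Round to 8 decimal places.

0.00096408

T = 2 years.
Growth of 1 KRW over T: e^(0.0375×2) = 1.0778842.
Growth of 1 EUR over T: e^(0.0670×2) = 1.1433928.
CIP: F = S · (grow KRW)/(grow EUR) = 1100.295 × 1.0778842/1.1433928 = 1037.256 KRW per EUR.
Quoted the other way: 1/1037.256 = 0.00096408 EUR per KRW.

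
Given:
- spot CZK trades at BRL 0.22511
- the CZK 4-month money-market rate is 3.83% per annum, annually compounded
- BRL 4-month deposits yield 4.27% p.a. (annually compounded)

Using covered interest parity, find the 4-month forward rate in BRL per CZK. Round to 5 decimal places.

T = 4/12 years.
BRL growth factor: (1 + 0.0427)^(4/12) = 1.0140354.
Growth of 1 CZK over T: (1 + 0.0383)^(4/12) = 1.0126071.
So F = 0.22511 × 1.0140354 / 1.0126071 = 0.2254275 (BRL/CZK).

0.22543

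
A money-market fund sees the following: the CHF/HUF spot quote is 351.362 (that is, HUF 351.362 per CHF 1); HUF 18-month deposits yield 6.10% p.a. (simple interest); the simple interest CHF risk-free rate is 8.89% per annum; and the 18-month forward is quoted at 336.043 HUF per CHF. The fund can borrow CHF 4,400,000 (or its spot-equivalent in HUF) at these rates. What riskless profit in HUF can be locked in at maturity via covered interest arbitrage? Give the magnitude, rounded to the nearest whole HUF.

T = 18/12 years.
Route A — deposit CHF, sell forward: 4,400,000 × 1.133350 × 336.043 = HUF 1,675,759,069.82.
Route B — convert at spot, deposit HUF: 4,400,000 × 351.362 × 1.091500 = HUF 1,687,451,141.20.
The quoted forward undervalues CHF, so borrow CHF, convert to HUF at spot, deposit the HUF at 6.10%, and buy CHF forward at 336.043 to cover the loan.
The gap between the two covered legs is HUF 11,692,071.

HUF 11,692,071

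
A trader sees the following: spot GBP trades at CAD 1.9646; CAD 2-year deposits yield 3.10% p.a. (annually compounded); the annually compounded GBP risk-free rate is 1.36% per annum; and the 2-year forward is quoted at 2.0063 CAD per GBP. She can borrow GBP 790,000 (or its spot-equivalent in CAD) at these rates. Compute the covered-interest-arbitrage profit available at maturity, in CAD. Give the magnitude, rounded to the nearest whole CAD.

CAD 21,370

T = 2 years.
Keep in GBP, deliver into the forward: 790,000·1.02738496·2.0063 = CAD 1,628,381.53.
Swap to CAD now, deposit: 790,000·1.9646·1.062961 = CAD 1,649,751.61.
The quoted forward undervalues GBP, so borrow GBP, convert to CAD at spot, deposit the CAD at 3.10%, and buy GBP forward at 2.0063 to cover the loan.
Arbitrage profit = |1,628,381.53 − 1,649,751.61| = CAD 21,370.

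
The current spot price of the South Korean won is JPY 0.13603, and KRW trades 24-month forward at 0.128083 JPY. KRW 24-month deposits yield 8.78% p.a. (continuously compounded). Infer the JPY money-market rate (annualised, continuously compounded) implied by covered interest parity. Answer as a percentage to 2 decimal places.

T = 2 years.
CIP gives F = S · g_JPY/g_KRW, so g_JPY/g_KRW = 0.128083/0.13603 = 0.9415791.
The KRW side grows by e^(0.0878×2) = 1.1919612.
So the JPY growth factor = 1.1223258.
r = ln(1.1223258)/2 = 0.057702 → 5.77%.

5.77%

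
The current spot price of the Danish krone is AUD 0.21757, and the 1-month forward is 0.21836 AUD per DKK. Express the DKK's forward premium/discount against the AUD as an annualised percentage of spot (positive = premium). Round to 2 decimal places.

+4.36%

T = 1/12 years.
Period premium: (0.21836 − 0.21757)/0.21757 = 0.0036310.
Per annum: 0.0036310 / (1/12) = 0.043572 = 4.36%.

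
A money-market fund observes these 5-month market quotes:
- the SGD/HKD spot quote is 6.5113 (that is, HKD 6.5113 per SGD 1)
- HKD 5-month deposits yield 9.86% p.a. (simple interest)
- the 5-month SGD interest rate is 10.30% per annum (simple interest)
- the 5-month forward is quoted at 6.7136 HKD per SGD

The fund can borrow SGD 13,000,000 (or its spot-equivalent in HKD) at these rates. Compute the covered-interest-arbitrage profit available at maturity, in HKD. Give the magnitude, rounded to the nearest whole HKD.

T = 5/12 years.
Route A — deposit SGD, sell forward: 13,000,000 × 1.0429166667 × 6.7136 = HKD 91,022,429.34.
Route B — convert at spot, deposit HKD: 13,000,000 × 6.5113 × 1.0410833333 = HKD 88,124,476.81.
The quoted forward overvalues SGD, so borrow HKD, buy SGD at spot, deposit the SGD at 10.30%, and sell the proceeds forward at 6.7136.
Profit = 91,022,429.34 − 88,124,476.81 = HKD 2,897,953.

HKD 2,897,953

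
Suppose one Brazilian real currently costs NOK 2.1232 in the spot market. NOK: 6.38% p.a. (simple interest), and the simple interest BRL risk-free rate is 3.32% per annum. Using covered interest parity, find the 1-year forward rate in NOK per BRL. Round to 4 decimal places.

2.1861

T = 1 year.
NOK growth factor: 1 + 0.0638×1 = 1.063800.
BRL growth factor: 1 + 0.0332×1 = 1.033200.
Forward (NOK per BRL) = 2.1232 × 1.063800 / 1.033200 = 2.186082.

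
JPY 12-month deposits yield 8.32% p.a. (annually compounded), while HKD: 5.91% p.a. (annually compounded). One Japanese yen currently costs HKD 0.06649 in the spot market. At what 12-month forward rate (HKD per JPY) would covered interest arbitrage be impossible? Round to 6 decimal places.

0.065011

T = 1 year.
HKD growth factor: (1 + 0.0591)^1 = 1.059100.
JPY accumulates by (1 + 0.0832)^1 = 1.083200.
So F = 0.06649 × 1.059100 / 1.083200 = 0.06501067 (HKD/JPY).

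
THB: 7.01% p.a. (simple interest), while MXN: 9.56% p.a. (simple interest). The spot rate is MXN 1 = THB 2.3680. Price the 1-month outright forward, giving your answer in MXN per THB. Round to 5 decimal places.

0.42319

T = 1/12 years.
THB accumulates by 1 + 0.0701×1/12 = 1.0058417.
MXN accumulates by 1 + 0.0956×1/12 = 1.0079667.
Forward (THB per MXN) = 2.368 × 1.0058417 / 1.0079667 = 2.363008.
Quoted the other way: 1/2.363008 = 0.42319 MXN per THB.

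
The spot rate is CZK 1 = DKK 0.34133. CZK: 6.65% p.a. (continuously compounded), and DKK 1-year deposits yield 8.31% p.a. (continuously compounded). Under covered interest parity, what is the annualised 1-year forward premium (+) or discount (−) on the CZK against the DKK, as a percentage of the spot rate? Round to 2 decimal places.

+1.67%

T = 1 year.
CIP forward (DKK per CZK) = 0.34133 × 1.0866505/1.068761 = 0.34704337.
(F − S)/S ÷ T = (0.34704337 − 0.34133)/0.34133/1 = 0.016739 → 1.67%.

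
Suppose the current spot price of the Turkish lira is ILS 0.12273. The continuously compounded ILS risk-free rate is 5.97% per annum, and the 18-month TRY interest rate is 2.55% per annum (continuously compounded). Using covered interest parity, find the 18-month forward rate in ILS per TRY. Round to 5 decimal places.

T = 18/12 years.
ILS accumulates by e^(0.0597×18/12) = 1.093682.
Growth of 1 TRY over T: e^(0.0255×18/12) = 1.0389909.
So F = 0.12273 × 1.093682 / 1.0389909 = 0.1291903 (ILS/TRY).

0.12919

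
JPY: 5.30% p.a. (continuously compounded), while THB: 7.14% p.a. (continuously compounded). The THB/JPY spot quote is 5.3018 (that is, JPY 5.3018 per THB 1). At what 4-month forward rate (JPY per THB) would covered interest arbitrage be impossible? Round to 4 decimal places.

T = 4/12 years.
JPY accumulates by e^(0.0530×4/12) = 1.0178236.
Growth of 1 THB over T: e^(0.0714×4/12) = 1.0240855.
So F = 5.3018 × 1.0178236 / 1.0240855 = 5.269381 (JPY/THB).

5.2694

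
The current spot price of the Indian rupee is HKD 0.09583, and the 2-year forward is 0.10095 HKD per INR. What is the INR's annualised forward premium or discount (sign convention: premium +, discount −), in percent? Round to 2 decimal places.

T = 2 years.
(F − S)/S = (0.10095 − 0.09583)/0.09583 = 0.0534279.
Per annum: 0.0534279 / 2 = 0.026714 = 2.67%.

+2.67%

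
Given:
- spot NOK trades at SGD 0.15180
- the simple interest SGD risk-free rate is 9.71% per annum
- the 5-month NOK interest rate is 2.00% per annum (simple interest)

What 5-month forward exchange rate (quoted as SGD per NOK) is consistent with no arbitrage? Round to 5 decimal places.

T = 5/12 years.
SGD growth factor: 1 + 0.0971×5/12 = 1.0404583.
Growth of 1 NOK over T: 1 + 0.0200×5/12 = 1.0083333.
Forward (SGD per NOK) = 0.1518 × 1.0404583 / 1.0083333 = 0.1566363.

0.15664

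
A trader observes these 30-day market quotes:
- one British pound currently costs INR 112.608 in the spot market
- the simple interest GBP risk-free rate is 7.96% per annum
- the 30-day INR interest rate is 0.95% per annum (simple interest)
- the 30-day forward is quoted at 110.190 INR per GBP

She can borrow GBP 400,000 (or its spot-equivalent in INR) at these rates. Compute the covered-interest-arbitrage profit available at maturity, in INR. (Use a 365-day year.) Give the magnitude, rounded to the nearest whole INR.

INR 714,005

T = 30/365 years.
Invest the GBP and cover forward: 400,000 × 1.0065424658 × 110.190 = INR 44,364,365.72.
Convert at spot and invest in INR: 400,000 × 112.608 × 1.0007808219 = INR 45,078,370.72.
The quoted forward undervalues GBP, so borrow GBP, convert to INR at spot, deposit the INR at 0.95%, and buy GBP forward at 110.190 to cover the loan.
Profit = 45,078,370.72 − 44,364,365.72 = INR 714,005.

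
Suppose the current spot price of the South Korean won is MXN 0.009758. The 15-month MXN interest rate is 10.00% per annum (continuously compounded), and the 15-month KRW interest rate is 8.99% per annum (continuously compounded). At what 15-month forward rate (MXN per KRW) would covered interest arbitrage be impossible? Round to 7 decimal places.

0.0098820

T = 15/12 years.
Growth of 1 MXN over T: e^(0.1000×15/12) = 1.1331485.
Growth of 1 KRW over T: e^(0.0899×15/12) = 1.1189324.
Forward (MXN per KRW) = 0.009758 × 1.1331485 / 1.1189324 = 0.009881976.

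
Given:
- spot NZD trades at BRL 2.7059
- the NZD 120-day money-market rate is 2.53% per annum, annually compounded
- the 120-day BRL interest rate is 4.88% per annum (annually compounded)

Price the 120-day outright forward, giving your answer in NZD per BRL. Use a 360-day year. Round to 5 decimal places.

0.36678

T = 120/360 years.
Growth of 1 BRL over T: (1 + 0.0488)^(120/360) = 1.016009.
NZD growth factor: (1 + 0.0253)^(120/360) = 1.0083632.
So F = 2.7059 × 1.016009 / 1.0083632 = 2.726417 (BRL/NZD).
Quoted the other way: 1/2.726417 = 0.36678 NZD per BRL.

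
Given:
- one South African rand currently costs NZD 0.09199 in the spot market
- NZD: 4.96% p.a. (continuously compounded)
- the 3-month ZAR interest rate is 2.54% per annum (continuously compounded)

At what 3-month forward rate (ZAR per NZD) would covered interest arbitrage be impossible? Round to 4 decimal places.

10.8052

T = 3/12 years.
NZD accumulates by e^(0.0496×3/12) = 1.0124772.
ZAR accumulates by e^(0.0254×3/12) = 1.0063702.
CIP: F = S · (grow NZD)/(grow ZAR) = 0.09199 × 1.0124772/1.0063702 = 0.092548227 NZD per ZAR.
Quoted the other way: 1/0.092548227 = 10.8052 ZAR per NZD.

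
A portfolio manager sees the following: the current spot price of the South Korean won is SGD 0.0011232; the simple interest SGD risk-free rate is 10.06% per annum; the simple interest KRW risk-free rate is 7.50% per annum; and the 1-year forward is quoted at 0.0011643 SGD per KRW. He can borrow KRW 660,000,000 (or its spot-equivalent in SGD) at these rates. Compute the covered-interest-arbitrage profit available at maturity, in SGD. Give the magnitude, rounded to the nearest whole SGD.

SGD 10,183

T = 1 year.
Invest the KRW and cover forward: 660,000,000 × 1.075000 × 0.0011643 = SGD 826,070.85.
Convert at spot and invest in SGD: 660,000,000 × 0.0011232 × 1.100600 = SGD 815,887.99.
The quoted forward overvalues KRW, so borrow SGD, buy KRW at spot, deposit the KRW at 7.50%, and sell the proceeds forward at 0.0011643.
The gap between the two covered legs is SGD 10,183.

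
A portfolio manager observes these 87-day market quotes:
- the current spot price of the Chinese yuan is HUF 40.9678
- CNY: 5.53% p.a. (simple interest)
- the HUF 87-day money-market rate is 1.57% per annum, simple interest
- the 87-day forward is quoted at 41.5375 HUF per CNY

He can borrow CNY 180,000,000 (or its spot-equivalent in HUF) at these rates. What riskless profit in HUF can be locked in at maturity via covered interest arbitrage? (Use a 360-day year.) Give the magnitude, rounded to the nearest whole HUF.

HUF 174,487,574

T = 87/360 years.
Route A — deposit CNY, sell forward: 180,000,000 × 1.013364166667 × 41.5375 = HUF 7,576,670,533.13.
Route B — convert at spot, deposit HUF: 180,000,000 × 40.9678 × 1.003794166667 = HUF 7,402,182,959.01.
The quoted forward overvalues CNY, so borrow HUF, buy CNY at spot, deposit the CNY at 5.53%, and sell the proceeds forward at 41.5375.
Arbitrage profit = |7,576,670,533.13 − 7,402,182,959.01| = HUF 174,487,574.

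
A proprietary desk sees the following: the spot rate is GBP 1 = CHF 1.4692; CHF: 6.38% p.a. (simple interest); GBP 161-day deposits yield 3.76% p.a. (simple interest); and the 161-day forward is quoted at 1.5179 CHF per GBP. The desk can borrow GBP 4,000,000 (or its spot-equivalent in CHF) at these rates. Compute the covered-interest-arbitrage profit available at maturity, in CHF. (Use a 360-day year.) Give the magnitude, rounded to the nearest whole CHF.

T = 161/360 years.
Invest the GBP and cover forward: 4,000,000 × 1.016815556 × 1.5179 = CHF 6,173,697.33.
Convert at spot and invest in CHF: 4,000,000 × 1.4692 × 1.028532778 = CHF 6,044,481.43.
The quoted forward overvalues GBP, so borrow CHF, buy GBP at spot, deposit the GBP at 3.76%, and sell the proceeds forward at 1.5179.
Profit = 6,173,697.33 − 6,044,481.43 = CHF 129,216.

CHF 129,216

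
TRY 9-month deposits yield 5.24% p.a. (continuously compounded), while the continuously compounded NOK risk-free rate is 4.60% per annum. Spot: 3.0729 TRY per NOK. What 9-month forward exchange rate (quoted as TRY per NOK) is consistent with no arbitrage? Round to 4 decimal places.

T = 9/12 years.
Growth of 1 TRY over T: e^(0.0524×9/12) = 1.0400825.
NOK growth factor: e^(0.0460×9/12) = 1.035102.
CIP: F = S · (grow TRY)/(grow NOK) = 3.0729 × 1.0400825/1.035102 = 3.087686 TRY per NOK.

3.0877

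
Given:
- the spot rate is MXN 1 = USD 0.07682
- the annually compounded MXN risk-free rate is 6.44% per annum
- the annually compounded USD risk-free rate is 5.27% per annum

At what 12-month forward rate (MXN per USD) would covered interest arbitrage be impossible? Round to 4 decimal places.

T = 1 year.
Growth of 1 USD over T: (1 + 0.0527)^1 = 1.052700.
Growth of 1 MXN over T: (1 + 0.0644)^1 = 1.064400.
CIP: F = S · (grow USD)/(grow MXN) = 0.07682 × 1.052700/1.064400 = 0.075975586 USD per MXN.
Quoted the other way: 1/0.075975586 = 13.1621 MXN per USD.

13.1621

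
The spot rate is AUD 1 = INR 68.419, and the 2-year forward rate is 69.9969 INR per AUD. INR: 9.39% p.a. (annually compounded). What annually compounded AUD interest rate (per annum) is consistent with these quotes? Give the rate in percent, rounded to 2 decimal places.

T = 2 years.
CIP gives F = S · g_INR/g_AUD, so g_INR/g_AUD = 69.9969/68.419 = 1.0230623.
INR growth factor: (1 + 0.0939)^2 = 1.1966172.
So the AUD growth factor = 1.1696426.
r = 1.1696426^(1/2) − 1 = 0.081500 → 8.15%.

8.15%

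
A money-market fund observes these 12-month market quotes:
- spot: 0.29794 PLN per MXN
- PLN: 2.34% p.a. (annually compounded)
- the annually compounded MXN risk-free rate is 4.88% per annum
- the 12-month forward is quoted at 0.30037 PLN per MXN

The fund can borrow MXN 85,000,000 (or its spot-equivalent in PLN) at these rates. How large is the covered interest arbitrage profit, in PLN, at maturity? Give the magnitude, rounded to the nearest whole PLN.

PLN 859,882

T = 1 year.
Keep in MXN, deliver into the forward: 85,000,000·1.048800·0.30037 = PLN 26,777,384.76.
Swap to PLN now, deposit: 85,000,000·0.29794·1.023400 = PLN 25,917,502.66.
The quoted forward overvalues MXN, so borrow PLN, buy MXN at spot, deposit the MXN at 4.88%, and sell the proceeds forward at 0.30037.
The gap between the two covered legs is PLN 859,882.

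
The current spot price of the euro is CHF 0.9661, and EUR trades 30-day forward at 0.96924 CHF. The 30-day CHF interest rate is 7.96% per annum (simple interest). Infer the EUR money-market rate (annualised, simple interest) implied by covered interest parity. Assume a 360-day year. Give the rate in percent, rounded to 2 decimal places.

T = 30/360 years.
F/S = 0.96924/0.9661 = 1.0032502 = (growth of CHF) / (growth of EUR).
The CHF side grows by 1 + 0.0796×30/360 = 1.0066333.
So the EUR growth factor = 1.0033721.
r = (1.0033721 − 1)/(30/360) = 0.040465 → 4.05%.

4.05%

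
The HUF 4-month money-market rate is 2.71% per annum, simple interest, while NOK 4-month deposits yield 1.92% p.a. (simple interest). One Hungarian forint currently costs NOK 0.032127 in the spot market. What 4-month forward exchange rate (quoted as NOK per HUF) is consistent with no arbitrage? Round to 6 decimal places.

T = 4/12 years.
Growth of 1 NOK over T: 1 + 0.0192×4/12 = 1.006400.
HUF accumulates by 1 + 0.0271×4/12 = 1.0090333.
So F = 0.032127 × 1.006400 / 1.0090333 = 0.03204316 (NOK/HUF).

0.032043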